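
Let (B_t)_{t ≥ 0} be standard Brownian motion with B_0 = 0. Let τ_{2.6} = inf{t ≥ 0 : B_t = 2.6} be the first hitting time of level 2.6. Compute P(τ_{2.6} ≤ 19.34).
P(τ_{2.6} ≤ 19.34) = 2(1 − Φ(2.6/√19.34)) = 2(1 − Φ(0.5912)) ≈ 0.5544

By the reflection principle for standard BM, P(τ_b ≤ t) = 2 · P(B_t ≥ b). Since B_t ~ N(0, t), P(B_t ≥ 2.6) = 1 − Φ(2.6/√t) = 1 − Φ(2.6/√19.34) = 1 − Φ(0.5912) ≈ 0.27719. Doubling: P(τ_{2.6} ≤ 19.34) ≈ 2 · 0.27719 = 0.55438 ≈ 0.5544.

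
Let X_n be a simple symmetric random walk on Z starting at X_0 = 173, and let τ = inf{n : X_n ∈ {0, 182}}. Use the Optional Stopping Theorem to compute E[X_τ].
E[X_τ] = 173

X_n is a martingale and τ is a bounded-mean stopping time (indeed τ is finite a.s. with bounded expectation since the walk is in a bounded region). By the OST, E[X_τ] = E[X_0] = 173. Equivalently: E[X_τ] = 182 · P(hit 182 first) + 0 · P(hit 0 first) = 182 · (173/182) = 173.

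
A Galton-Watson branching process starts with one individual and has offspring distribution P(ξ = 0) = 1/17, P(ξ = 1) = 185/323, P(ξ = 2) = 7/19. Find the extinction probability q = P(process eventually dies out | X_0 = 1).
q = 19/119

The pgf is f(s) = 1/17 + 185/323·s + 7/19·s². The extinction probability q is the smallest fixed point of f in [0, 1]. Setting s = f(s):
  7/19·s² + (185/323 − 1)·s + 1/17 = 0
  7/19·s² − (1/17 + 7/19)·s + 1/17 = 0
which factors as (s − 1)·(7/19·s − 1/17) = 0, giving roots s = 1 and s = (1/17)/(7/19) = 19/119.
Mean offspring μ = 185/323 + 2·7/19 = 423/323 > 1 (supercritical), so q < 1. The extinction probability is the smaller root: q = (1/17)/(7/19) = 19/119.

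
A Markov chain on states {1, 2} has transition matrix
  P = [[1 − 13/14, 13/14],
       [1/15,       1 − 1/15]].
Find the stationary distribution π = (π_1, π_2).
π_1 = 14/209, π_2 = 195/209

Solve πP = π with π_1 + π_2 = 1. From πP = π: π_1 · (1 − 13/14) + π_2 · 1/15 = π_1 ⇒ π_2 · 1/15 = π_1 · 13/14 ⇒ π_2/π_1 = (13/14)/(1/15) = 195/14. Together with π_1 + π_2 = 1:
  π_1 = (1/15)/(13/14 + 1/15) = (1/15)/(209/210) = 14/209,
  π_2 = (13/14)/(13/14 + 1/15) = (13/14)/(209/210) = 195/209.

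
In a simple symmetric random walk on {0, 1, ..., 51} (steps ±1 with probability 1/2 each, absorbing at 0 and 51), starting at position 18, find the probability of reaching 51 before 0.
P(hit 51 before 0) = 18/51 = 6/17

Let u_k = P(hit 51 before 0 | start at k). Then u_0 = 0, u_51 = 1, and u_k = u_{k-1}/2 + u_{k+1}/2 for 1 ≤ k ≤ 50. This harmonic recurrence is solved by u_k = k/51, giving u_18 = 18/51 = 6/17.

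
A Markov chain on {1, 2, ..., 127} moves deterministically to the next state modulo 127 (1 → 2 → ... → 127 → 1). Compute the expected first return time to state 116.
E[T_116 | X_0 = 116] = 127

The chain cycles deterministically, so starting at state 116 it returns in exactly 127 steps. Equivalently, the stationary distribution is uniform π_j = 1/127 for every state j, so by Kac's formula E[T_116] = 1/π_116 = 127.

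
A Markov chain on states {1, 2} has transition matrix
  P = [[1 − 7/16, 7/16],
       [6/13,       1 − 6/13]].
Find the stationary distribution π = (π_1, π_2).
π_1 = 96/187, π_2 = 91/187

Solve πP = π with π_1 + π_2 = 1. From πP = π: π_1 · (1 − 7/16) + π_2 · 6/13 = π_1 ⇒ π_2 · 6/13 = π_1 · 7/16 ⇒ π_2/π_1 = (7/16)/(6/13) = 91/96. Together with π_1 + π_2 = 1:
  π_1 = (6/13)/(7/16 + 6/13) = (6/13)/(187/208) = 96/187,
  π_2 = (7/16)/(7/16 + 6/13) = (7/16)/(187/208) = 91/187.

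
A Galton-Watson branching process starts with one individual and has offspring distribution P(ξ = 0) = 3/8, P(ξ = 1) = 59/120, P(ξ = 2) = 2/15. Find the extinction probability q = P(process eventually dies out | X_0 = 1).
q = 1

Mean offspring μ = 0·3/8 + 1·59/120 + 2·2/15 = 91/120 ≤ 1. For μ ≤ 1 with offspring not concentrated at 1, the Galton-Watson process goes extinct almost surely, so q = 1.
(Algebraic check: The pgf is f(s) = 3/8 + 59/120·s + 2/15·s². The extinction probability q is the smallest fixed point of f in [0, 1]. Setting s = f(s):
  2/15·s² + (59/120 − 1)·s + 3/8 = 0
  2/15·s² − (3/8 + 2/15)·s + 3/8 = 0
which factors as (s − 1)·(2/15·s − 3/8) = 0, giving roots s = 1 and s = (3/8)/(2/15) = 45/16. Since 45/16 ≥ 1, the smallest root in [0, 1] is s = 1.)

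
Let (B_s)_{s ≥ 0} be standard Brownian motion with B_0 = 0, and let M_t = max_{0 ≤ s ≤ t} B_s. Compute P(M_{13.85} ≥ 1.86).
P(M_{13.85} ≥ 1.86) = 2·P(B_{13.85} ≥ 1.86) = 2(1 − Φ(1.86/√13.85)) ≈ 0.6172

By the reflection principle for Brownian motion, P(M_t ≥ a) = 2 · P(B_t ≥ a) for a ≥ 0. Since B_t ~ N(0, t), P(B_t ≥ 1.86) = 1 − Φ(1.86/√t) = 1 − Φ(1.86/√13.85) = 1 − Φ(0.4998). So
  P(M_{13.85} ≥ 1.86) = 2(1 − Φ(0.4998)) ≈ 0.6172.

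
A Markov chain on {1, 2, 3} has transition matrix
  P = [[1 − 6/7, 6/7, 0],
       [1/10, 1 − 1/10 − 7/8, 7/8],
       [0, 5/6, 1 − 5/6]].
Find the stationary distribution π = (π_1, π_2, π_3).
π = (7/130, 6/13, 63/130)

This is a birth-death chain on three states, which satisfies detailed balance: π_1 · P_{12} = π_2 · P_{21} and π_2 · P_{23} = π_3 · P_{32}.
From π_1 · 6/7 = π_2 · 1/10: π_2/π_1 = (6/7)/(1/10) = 60/7.
From π_2 · 7/8 = π_3 · 5/6: π_3/π_2 = (7/8)/(5/6) = 21/20.
Take π_1 proportional to 1; then unnormalized π = (1, 60/7, 9). Normalize by dividing by the sum 130/7:
  π = (7/130, 6/13, 63/130).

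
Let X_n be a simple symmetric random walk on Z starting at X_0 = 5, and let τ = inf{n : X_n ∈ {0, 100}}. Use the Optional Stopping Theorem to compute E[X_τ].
E[X_τ] = 5

X_n is a martingale and τ is a bounded-mean stopping time (indeed τ is finite a.s. with bounded expectation since the walk is in a bounded region). By the OST, E[X_τ] = E[X_0] = 5. Equivalently: E[X_τ] = 100 · P(hit 100 first) + 0 · P(hit 0 first) = 100 · (5/100) = 5.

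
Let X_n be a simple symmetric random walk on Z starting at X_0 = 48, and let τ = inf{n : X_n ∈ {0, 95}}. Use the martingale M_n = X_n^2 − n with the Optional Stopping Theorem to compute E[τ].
E[τ] = 2256

M_n = X_n^2 − n is a martingale (since E[X_{n+1}^2 | F_n] = X_n^2 + 1). By OST (τ has finite mean in a bounded region), E[M_τ] = E[M_0] = X_0^2 − 0 = 48^2 = 2304. Also E[M_τ] = E[X_τ^2] − E[τ]. The walk exits at 0 or 95, with P(hit 95 first) = 48/95, so E[X_τ^2] = 95^2 · 48/95 + 0 = 4560. Thus E[τ] = E[X_τ^2] − E[M_τ] = 4560 − 2304 = 2256 = 48(95 − 48) = 2256.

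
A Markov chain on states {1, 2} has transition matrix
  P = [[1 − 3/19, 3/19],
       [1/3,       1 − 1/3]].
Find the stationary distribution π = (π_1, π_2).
π_1 = 19/28, π_2 = 9/28

Solve πP = π with π_1 + π_2 = 1. From πP = π: π_1 · (1 − 3/19) + π_2 · 1/3 = π_1 ⇒ π_2 · 1/3 = π_1 · 3/19 ⇒ π_2/π_1 = (3/19)/(1/3) = 9/19. Together with π_1 + π_2 = 1:
  π_1 = (1/3)/(3/19 + 1/3) = (1/3)/(28/57) = 19/28,
  π_2 = (3/19)/(3/19 + 1/3) = (3/19)/(28/57) = 9/28.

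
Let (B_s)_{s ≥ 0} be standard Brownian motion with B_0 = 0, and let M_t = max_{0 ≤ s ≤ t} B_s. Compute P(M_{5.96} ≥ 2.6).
P(M_{5.96} ≥ 2.6) = 2·P(B_{5.96} ≥ 2.6) = 2(1 − Φ(2.6/√5.96)) ≈ 0.2869

By the reflection principle for Brownian motion, P(M_t ≥ a) = 2 · P(B_t ≥ a) for a ≥ 0. Since B_t ~ N(0, t), P(B_t ≥ 2.6) = 1 − Φ(2.6/√t) = 1 − Φ(2.6/√5.96) = 1 − Φ(1.0650). So
  P(M_{5.96} ≥ 2.6) = 2(1 − Φ(1.0650)) ≈ 0.2869.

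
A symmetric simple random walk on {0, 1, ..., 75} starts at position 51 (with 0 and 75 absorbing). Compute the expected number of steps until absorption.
E[τ | X_0 = 51] = 1224

Let v_k = E[τ | X_0 = k]. Boundary: v_0 = v_75 = 0. Recurrence: v_k = 1 + (v_{k-1} + v_{k+1})/2 for 1 ≤ k ≤ 74. The particular solution to v_k − (v_{k-1} + v_{k+1})/2 = 1 is v_k = −k^2. Adding homogeneous solution A + B k and matching boundaries gives v_k = k (75 − k). Substituting k = 51: v_51 = 51 · 24 = 1224.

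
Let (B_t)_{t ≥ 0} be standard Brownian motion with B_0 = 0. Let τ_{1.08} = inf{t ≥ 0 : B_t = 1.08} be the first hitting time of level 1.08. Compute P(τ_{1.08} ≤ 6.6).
P(τ_{1.08} ≤ 6.6) = 2(1 − Φ(1.08/√6.6)) = 2(1 − Φ(0.4204)) ≈ 0.6742

By the reflection principle for standard BM, P(τ_b ≤ t) = 2 · P(B_t ≥ b). Since B_t ~ N(0, t), P(B_t ≥ 1.08) = 1 − Φ(1.08/√t) = 1 − Φ(1.08/√6.6) = 1 − Φ(0.4204) ≈ 0.33710. Doubling: P(τ_{1.08} ≤ 6.6) ≈ 2 · 0.33710 = 0.67420 ≈ 0.6742.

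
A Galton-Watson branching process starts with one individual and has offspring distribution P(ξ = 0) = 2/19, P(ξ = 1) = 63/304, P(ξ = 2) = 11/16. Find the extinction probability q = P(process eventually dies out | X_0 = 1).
q = 32/209

The pgf is f(s) = 2/19 + 63/304·s + 11/16·s². The extinction probability q is the smallest fixed point of f in [0, 1]. Setting s = f(s):
  11/16·s² + (63/304 − 1)·s + 2/19 = 0
  11/16·s² − (2/19 + 11/16)·s + 2/19 = 0
which factors as (s − 1)·(11/16·s − 2/19) = 0, giving roots s = 1 and s = (2/19)/(11/16) = 32/209.
Mean offspring μ = 63/304 + 2·11/16 = 481/304 > 1 (supercritical), so q < 1. The extinction probability is the smaller root: q = (2/19)/(11/16) = 32/209.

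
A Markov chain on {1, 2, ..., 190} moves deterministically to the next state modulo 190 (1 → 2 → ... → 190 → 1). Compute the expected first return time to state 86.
E[T_86 | X_0 = 86] = 190

The chain cycles deterministically, so starting at state 86 it returns in exactly 190 steps. Equivalently, the stationary distribution is uniform π_j = 1/190 for every state j, so by Kac's formula E[T_86] = 1/π_86 = 190.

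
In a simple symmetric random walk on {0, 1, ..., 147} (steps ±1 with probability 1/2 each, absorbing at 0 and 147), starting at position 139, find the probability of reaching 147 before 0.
P(hit 147 before 0) = 139/147

Let u_k = P(hit 147 before 0 | start at k). Then u_0 = 0, u_147 = 1, and u_k = u_{k-1}/2 + u_{k+1}/2 for 1 ≤ k ≤ 146. This harmonic recurrence is solved by u_k = k/147, giving u_139 = 139/147.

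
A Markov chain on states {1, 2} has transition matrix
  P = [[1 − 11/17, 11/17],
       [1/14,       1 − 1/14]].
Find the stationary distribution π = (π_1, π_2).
π_1 = 17/171, π_2 = 154/171

Solve πP = π with π_1 + π_2 = 1. From πP = π: π_1 · (1 − 11/17) + π_2 · 1/14 = π_1 ⇒ π_2 · 1/14 = π_1 · 11/17 ⇒ π_2/π_1 = (11/17)/(1/14) = 154/17. Together with π_1 + π_2 = 1:
  π_1 = (1/14)/(11/17 + 1/14) = (1/14)/(171/238) = 17/171,
  π_2 = (11/17)/(11/17 + 1/14) = (11/17)/(171/238) = 154/171.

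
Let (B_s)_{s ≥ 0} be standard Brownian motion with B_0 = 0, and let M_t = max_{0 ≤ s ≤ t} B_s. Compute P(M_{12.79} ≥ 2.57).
P(M_{12.79} ≥ 2.57) = 2·P(B_{12.79} ≥ 2.57) = 2(1 − Φ(2.57/√12.79)) ≈ 0.4724

By the reflection principle for Brownian motion, P(M_t ≥ a) = 2 · P(B_t ≥ a) for a ≥ 0. Since B_t ~ N(0, t), P(B_t ≥ 2.57) = 1 − Φ(2.57/√t) = 1 − Φ(2.57/√12.79) = 1 − Φ(0.7186). So
  P(M_{12.79} ≥ 2.57) = 2(1 − Φ(0.7186)) ≈ 0.4724.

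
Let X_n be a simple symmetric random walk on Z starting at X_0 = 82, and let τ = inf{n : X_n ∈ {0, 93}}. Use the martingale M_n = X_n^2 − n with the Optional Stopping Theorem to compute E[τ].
E[τ] = 902

M_n = X_n^2 − n is a martingale (since E[X_{n+1}^2 | F_n] = X_n^2 + 1). By OST (τ has finite mean in a bounded region), E[M_τ] = E[M_0] = X_0^2 − 0 = 82^2 = 6724. Also E[M_τ] = E[X_τ^2] − E[τ]. The walk exits at 0 or 93, with P(hit 93 first) = 82/93, so E[X_τ^2] = 93^2 · 82/93 + 0 = 7626. Thus E[τ] = E[X_τ^2] − E[M_τ] = 7626 − 6724 = 902 = 82(93 − 82) = 902.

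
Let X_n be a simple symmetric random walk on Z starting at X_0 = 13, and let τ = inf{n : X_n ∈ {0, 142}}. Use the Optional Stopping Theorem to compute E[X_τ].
E[X_τ] = 13

X_n is a martingale and τ is a bounded-mean stopping time (indeed τ is finite a.s. with bounded expectation since the walk is in a bounded region). By the OST, E[X_τ] = E[X_0] = 13. Equivalently: E[X_τ] = 142 · P(hit 142 first) + 0 · P(hit 0 first) = 142 · (13/142) = 13.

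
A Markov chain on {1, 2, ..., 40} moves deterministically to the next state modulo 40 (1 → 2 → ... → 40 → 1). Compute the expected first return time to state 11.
E[T_11 | X_0 = 11] = 40

The chain cycles deterministically, so starting at state 11 it returns in exactly 40 steps. Equivalently, the stationary distribution is uniform π_j = 1/40 for every state j, so by Kac's formula E[T_11] = 1/π_11 = 40.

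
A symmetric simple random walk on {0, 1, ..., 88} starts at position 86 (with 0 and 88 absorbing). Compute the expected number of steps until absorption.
E[τ | X_0 = 86] = 172

Let v_k = E[τ | X_0 = k]. Boundary: v_0 = v_88 = 0. Recurrence: v_k = 1 + (v_{k-1} + v_{k+1})/2 for 1 ≤ k ≤ 87. The particular solution to v_k − (v_{k-1} + v_{k+1})/2 = 1 is v_k = −k^2. Adding homogeneous solution A + B k and matching boundaries gives v_k = k (88 − k). Substituting k = 86: v_86 = 86 · 2 = 172.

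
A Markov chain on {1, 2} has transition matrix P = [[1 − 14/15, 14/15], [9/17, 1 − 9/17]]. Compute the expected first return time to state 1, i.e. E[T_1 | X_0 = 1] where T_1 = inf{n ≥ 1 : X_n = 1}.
E[T_1 | X_0 = 1] = 1/π_1 = 373/135

For an irreducible recurrent Markov chain with stationary distribution π, E[T_i | X_0 = i] = 1/π_i (Kac's formula). Here π_1 = (9/17)/(14/15 + 9/17) = (9/17)/(373/255) = 135/373, so E[T_1 | X_0 = 1] = 1/π_1 = (14/15 + 9/17)/(9/17) = (373/255)/(9/17) = 373/135.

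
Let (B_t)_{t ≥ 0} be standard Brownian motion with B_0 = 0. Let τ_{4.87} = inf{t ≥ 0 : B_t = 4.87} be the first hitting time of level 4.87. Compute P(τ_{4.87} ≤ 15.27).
P(τ_{4.87} ≤ 15.27) = 2(1 − Φ(4.87/√15.27)) = 2(1 − Φ(1.2463)) ≈ 0.2127

By the reflection principle for standard BM, P(τ_b ≤ t) = 2 · P(B_t ≥ b). Since B_t ~ N(0, t), P(B_t ≥ 4.87) = 1 − Φ(4.87/√t) = 1 − Φ(4.87/√15.27) = 1 − Φ(1.2463) ≈ 0.10633. Doubling: P(τ_{4.87} ≤ 15.27) ≈ 2 · 0.10633 = 0.21266 ≈ 0.2127.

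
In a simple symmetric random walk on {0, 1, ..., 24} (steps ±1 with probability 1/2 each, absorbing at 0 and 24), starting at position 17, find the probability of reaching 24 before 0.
P(hit 24 before 0) = 17/24

Let u_k = P(hit 24 before 0 | start at k). Then u_0 = 0, u_24 = 1, and u_k = u_{k-1}/2 + u_{k+1}/2 for 1 ≤ k ≤ 23. This harmonic recurrence is solved by u_k = k/24, giving u_17 = 17/24.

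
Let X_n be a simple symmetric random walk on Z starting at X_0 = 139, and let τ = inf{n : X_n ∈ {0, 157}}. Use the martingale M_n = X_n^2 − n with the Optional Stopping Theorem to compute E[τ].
E[τ] = 2502

M_n = X_n^2 − n is a martingale (since E[X_{n+1}^2 | F_n] = X_n^2 + 1). By OST (τ has finite mean in a bounded region), E[M_τ] = E[M_0] = X_0^2 − 0 = 139^2 = 19321. Also E[M_τ] = E[X_τ^2] − E[τ]. The walk exits at 0 or 157, with P(hit 157 first) = 139/157, so E[X_τ^2] = 157^2 · 139/157 + 0 = 21823. Thus E[τ] = E[X_τ^2] − E[M_τ] = 21823 − 19321 = 2502 = 139(157 − 139) = 2502.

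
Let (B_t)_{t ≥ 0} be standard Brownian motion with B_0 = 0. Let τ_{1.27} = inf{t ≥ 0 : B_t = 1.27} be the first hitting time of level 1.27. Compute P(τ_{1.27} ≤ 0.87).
P(τ_{1.27} ≤ 0.87) = 2(1 − Φ(1.27/√0.87)) = 2(1 − Φ(1.3616)) ≈ 0.1733

By the reflection principle for standard BM, P(τ_b ≤ t) = 2 · P(B_t ≥ b). Since B_t ~ N(0, t), P(B_t ≥ 1.27) = 1 − Φ(1.27/√t) = 1 − Φ(1.27/√0.87) = 1 − Φ(1.3616) ≈ 0.08666. Doubling: P(τ_{1.27} ≤ 0.87) ≈ 2 · 0.08666 = 0.17332 ≈ 0.1733.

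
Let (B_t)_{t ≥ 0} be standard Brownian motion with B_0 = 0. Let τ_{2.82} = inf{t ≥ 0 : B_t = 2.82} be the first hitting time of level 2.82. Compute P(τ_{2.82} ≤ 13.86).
P(τ_{2.82} ≤ 13.86) = 2(1 − Φ(2.82/√13.86)) = 2(1 − Φ(0.7575)) ≈ 0.4488

By the reflection principle for standard BM, P(τ_b ≤ t) = 2 · P(B_t ≥ b). Since B_t ~ N(0, t), P(B_t ≥ 2.82) = 1 − Φ(2.82/√t) = 1 − Φ(2.82/√13.86) = 1 − Φ(0.7575) ≈ 0.22438. Doubling: P(τ_{2.82} ≤ 13.86) ≈ 2 · 0.22438 = 0.44876 ≈ 0.4488.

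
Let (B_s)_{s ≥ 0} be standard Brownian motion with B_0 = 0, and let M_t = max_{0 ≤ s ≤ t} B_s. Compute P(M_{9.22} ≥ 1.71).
P(M_{9.22} ≥ 1.71) = 2·P(B_{9.22} ≥ 1.71) = 2(1 − Φ(1.71/√9.22)) ≈ 0.5733

By the reflection principle for Brownian motion, P(M_t ≥ a) = 2 · P(B_t ≥ a) for a ≥ 0. Since B_t ~ N(0, t), P(B_t ≥ 1.71) = 1 − Φ(1.71/√t) = 1 − Φ(1.71/√9.22) = 1 − Φ(0.5632). So
  P(M_{9.22} ≥ 1.71) = 2(1 − Φ(0.5632)) ≈ 0.5733.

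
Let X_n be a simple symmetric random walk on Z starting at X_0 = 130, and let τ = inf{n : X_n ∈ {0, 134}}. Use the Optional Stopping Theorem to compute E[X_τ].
E[X_τ] = 130

X_n is a martingale and τ is a bounded-mean stopping time (indeed τ is finite a.s. with bounded expectation since the walk is in a bounded region). By the OST, E[X_τ] = E[X_0] = 130. Equivalently: E[X_τ] = 134 · P(hit 134 first) + 0 · P(hit 0 first) = 134 · (130/134) = 130.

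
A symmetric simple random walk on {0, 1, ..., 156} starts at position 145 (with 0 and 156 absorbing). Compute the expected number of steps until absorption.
E[τ | X_0 = 145] = 1595

Let v_k = E[τ | X_0 = k]. Boundary: v_0 = v_156 = 0. Recurrence: v_k = 1 + (v_{k-1} + v_{k+1})/2 for 1 ≤ k ≤ 155. The particular solution to v_k − (v_{k-1} + v_{k+1})/2 = 1 is v_k = −k^2. Adding homogeneous solution A + B k and matching boundaries gives v_k = k (156 − k). Substituting k = 145: v_145 = 145 · 11 = 1595.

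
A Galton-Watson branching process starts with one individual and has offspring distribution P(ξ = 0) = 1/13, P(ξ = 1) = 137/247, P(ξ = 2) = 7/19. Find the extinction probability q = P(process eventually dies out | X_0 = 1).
q = 19/91

The pgf is f(s) = 1/13 + 137/247·s + 7/19·s². The extinction probability q is the smallest fixed point of f in [0, 1]. Setting s = f(s):
  7/19·s² + (137/247 − 1)·s + 1/13 = 0
  7/19·s² − (1/13 + 7/19)·s + 1/13 = 0
which factors as (s − 1)·(7/19·s − 1/13) = 0, giving roots s = 1 and s = (1/13)/(7/19) = 19/91.
Mean offspring μ = 137/247 + 2·7/19 = 319/247 > 1 (supercritical), so q < 1. The extinction probability is the smaller root: q = (1/13)/(7/19) = 19/91.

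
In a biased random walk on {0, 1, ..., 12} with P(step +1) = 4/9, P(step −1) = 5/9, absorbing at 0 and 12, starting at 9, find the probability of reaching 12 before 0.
P(hit 12 before 0) = (1 − (5/4)^9) / (1 − (5/4)^12) = 1774144/3727269

Let u_k denote P(reach 12 before 0 | start at k). Boundary: u_0 = 0, u_12 = 1. Recurrence: u_k = 4/9·u_{k+1} + 5/9·u_{k-1} for 1 ≤ k ≤ 11. Try u_k = A + B·r^k with r = q/p = (5/9)/(4/9) = 5/4. Substitution satisfies the recurrence; boundary conditions give:
  u_k = (1 − r^k) / (1 − r^N) = (1 − (5/4)^9) / (1 − (5/4)^12) = 1774144/3727269.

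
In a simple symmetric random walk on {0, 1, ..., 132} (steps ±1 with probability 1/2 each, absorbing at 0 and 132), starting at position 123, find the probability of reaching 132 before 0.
P(hit 132 before 0) = 123/132 = 41/44

Let u_k = P(hit 132 before 0 | start at k). Then u_0 = 0, u_132 = 1, and u_k = u_{k-1}/2 + u_{k+1}/2 for 1 ≤ k ≤ 131. This harmonic recurrence is solved by u_k = k/132, giving u_123 = 123/132 = 41/44.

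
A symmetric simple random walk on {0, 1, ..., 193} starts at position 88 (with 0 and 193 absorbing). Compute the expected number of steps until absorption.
E[τ | X_0 = 88] = 9240

Let v_k = E[τ | X_0 = k]. Boundary: v_0 = v_193 = 0. Recurrence: v_k = 1 + (v_{k-1} + v_{k+1})/2 for 1 ≤ k ≤ 192. The particular solution to v_k − (v_{k-1} + v_{k+1})/2 = 1 is v_k = −k^2. Adding homogeneous solution A + B k and matching boundaries gives v_k = k (193 − k). Substituting k = 88: v_88 = 88 · 105 = 9240.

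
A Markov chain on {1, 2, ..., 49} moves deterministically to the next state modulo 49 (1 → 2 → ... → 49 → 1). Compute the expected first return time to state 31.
E[T_31 | X_0 = 31] = 49

The chain cycles deterministically, so starting at state 31 it returns in exactly 49 steps. Equivalently, the stationary distribution is uniform π_j = 1/49 for every state j, so by Kac's formula E[T_31] = 1/π_31 = 49.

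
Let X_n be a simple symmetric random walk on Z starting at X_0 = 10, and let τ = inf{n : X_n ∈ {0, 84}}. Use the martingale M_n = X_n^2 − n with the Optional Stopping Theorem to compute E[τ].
E[τ] = 740

M_n = X_n^2 − n is a martingale (since E[X_{n+1}^2 | F_n] = X_n^2 + 1). By OST (τ has finite mean in a bounded region), E[M_τ] = E[M_0] = X_0^2 − 0 = 10^2 = 100. Also E[M_τ] = E[X_τ^2] − E[τ]. The walk exits at 0 or 84, with P(hit 84 first) = 10/84, so E[X_τ^2] = 84^2 · 10/84 + 0 = 840. Thus E[τ] = E[X_τ^2] − E[M_τ] = 840 − 100 = 740 = 10(84 − 10) = 740.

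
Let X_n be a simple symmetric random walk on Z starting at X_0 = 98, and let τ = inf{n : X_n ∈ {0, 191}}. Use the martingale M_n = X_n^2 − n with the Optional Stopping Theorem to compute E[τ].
E[τ] = 9114

M_n = X_n^2 − n is a martingale (since E[X_{n+1}^2 | F_n] = X_n^2 + 1). By OST (τ has finite mean in a bounded region), E[M_τ] = E[M_0] = X_0^2 − 0 = 98^2 = 9604. Also E[M_τ] = E[X_τ^2] − E[τ]. The walk exits at 0 or 191, with P(hit 191 first) = 98/191, so E[X_τ^2] = 191^2 · 98/191 + 0 = 18718. Thus E[τ] = E[X_τ^2] − E[M_τ] = 18718 − 9604 = 9114 = 98(191 − 98) = 9114.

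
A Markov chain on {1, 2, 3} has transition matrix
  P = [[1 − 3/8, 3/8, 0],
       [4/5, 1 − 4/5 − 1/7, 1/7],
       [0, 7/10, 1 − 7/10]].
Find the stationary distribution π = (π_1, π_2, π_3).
π = (1568/2453, 735/2453, 150/2453)

This is a birth-death chain on three states, which satisfies detailed balance: π_1 · P_{12} = π_2 · P_{21} and π_2 · P_{23} = π_3 · P_{32}.
From π_1 · 3/8 = π_2 · 4/5: π_2/π_1 = (3/8)/(4/5) = 15/32.
From π_2 · 1/7 = π_3 · 7/10: π_3/π_2 = (1/7)/(7/10) = 10/49.
Take π_1 proportional to 1; then unnormalized π = (1, 15/32, 75/784). Normalize by dividing by the sum 2453/1568:
  π = (1568/2453, 735/2453, 150/2453).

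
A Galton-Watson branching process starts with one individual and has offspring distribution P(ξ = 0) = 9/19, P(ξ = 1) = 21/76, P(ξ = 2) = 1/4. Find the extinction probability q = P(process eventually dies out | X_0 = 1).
q = 1

Mean offspring μ = 0·9/19 + 1·21/76 + 2·1/4 = 59/76 ≤ 1. For μ ≤ 1 with offspring not concentrated at 1, the Galton-Watson process goes extinct almost surely, so q = 1.
(Algebraic check: The pgf is f(s) = 9/19 + 21/76·s + 1/4·s². The extinction probability q is the smallest fixed point of f in [0, 1]. Setting s = f(s):
  1/4·s² + (21/76 − 1)·s + 9/19 = 0
  1/4·s² − (9/19 + 1/4)·s + 9/19 = 0
which factors as (s − 1)·(1/4·s − 9/19) = 0, giving roots s = 1 and s = (9/19)/(1/4) = 36/19. Since 36/19 ≥ 1, the smallest root in [0, 1] is s = 1.)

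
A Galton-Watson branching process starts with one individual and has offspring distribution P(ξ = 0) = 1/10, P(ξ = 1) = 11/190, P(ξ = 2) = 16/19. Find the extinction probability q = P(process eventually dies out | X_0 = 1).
q = 19/160

The pgf is f(s) = 1/10 + 11/190·s + 16/19·s². The extinction probability q is the smallest fixed point of f in [0, 1]. Setting s = f(s):
  16/19·s² + (11/190 − 1)·s + 1/10 = 0
  16/19·s² − (1/10 + 16/19)·s + 1/10 = 0
which factors as (s − 1)·(16/19·s − 1/10) = 0, giving roots s = 1 and s = (1/10)/(16/19) = 19/160.
Mean offspring μ = 11/190 + 2·16/19 = 331/190 > 1 (supercritical), so q < 1. The extinction probability is the smaller root: q = (1/10)/(16/19) = 19/160.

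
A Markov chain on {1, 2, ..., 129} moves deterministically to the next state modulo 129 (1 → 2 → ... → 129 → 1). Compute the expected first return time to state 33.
E[T_33 | X_0 = 33] = 129

The chain cycles deterministically, so starting at state 33 it returns in exactly 129 steps. Equivalently, the stationary distribution is uniform π_j = 1/129 for every state j, so by Kac's formula E[T_33] = 1/π_33 = 129.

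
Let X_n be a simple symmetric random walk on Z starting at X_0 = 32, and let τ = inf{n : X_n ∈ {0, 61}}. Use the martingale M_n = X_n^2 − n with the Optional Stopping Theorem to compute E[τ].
E[τ] = 928

M_n = X_n^2 − n is a martingale (since E[X_{n+1}^2 | F_n] = X_n^2 + 1). By OST (τ has finite mean in a bounded region), E[M_τ] = E[M_0] = X_0^2 − 0 = 32^2 = 1024. Also E[M_τ] = E[X_τ^2] − E[τ]. The walk exits at 0 or 61, with P(hit 61 first) = 32/61, so E[X_τ^2] = 61^2 · 32/61 + 0 = 1952. Thus E[τ] = E[X_τ^2] − E[M_τ] = 1952 − 1024 = 928 = 32(61 − 32) = 928.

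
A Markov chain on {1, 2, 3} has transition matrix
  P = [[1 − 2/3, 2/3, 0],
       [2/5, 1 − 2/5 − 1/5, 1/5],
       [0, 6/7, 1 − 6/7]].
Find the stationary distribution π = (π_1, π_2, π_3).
π = (18/55, 6/11, 7/55)

This is a birth-death chain on three states, which satisfies detailed balance: π_1 · P_{12} = π_2 · P_{21} and π_2 · P_{23} = π_3 · P_{32}.
From π_1 · 2/3 = π_2 · 2/5: π_2/π_1 = (2/3)/(2/5) = 5/3.
From π_2 · 1/5 = π_3 · 6/7: π_3/π_2 = (1/5)/(6/7) = 7/30.
Take π_1 proportional to 1; then unnormalized π = (1, 5/3, 7/18). Normalize by dividing by the sum 55/18:
  π = (18/55, 6/11, 7/55).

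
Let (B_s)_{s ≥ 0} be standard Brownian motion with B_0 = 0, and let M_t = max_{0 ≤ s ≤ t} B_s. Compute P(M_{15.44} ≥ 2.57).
P(M_{15.44} ≥ 2.57) = 2·P(B_{15.44} ≥ 2.57) = 2(1 − Φ(2.57/√15.44)) ≈ 0.5131

By the reflection principle for Brownian motion, P(M_t ≥ a) = 2 · P(B_t ≥ a) for a ≥ 0. Since B_t ~ N(0, t), P(B_t ≥ 2.57) = 1 − Φ(2.57/√t) = 1 − Φ(2.57/√15.44) = 1 − Φ(0.6540). So
  P(M_{15.44} ≥ 2.57) = 2(1 − Φ(0.6540)) ≈ 0.5131.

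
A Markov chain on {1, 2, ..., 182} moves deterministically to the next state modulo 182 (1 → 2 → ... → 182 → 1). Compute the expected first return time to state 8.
E[T_8 | X_0 = 8] = 182

The chain cycles deterministically, so starting at state 8 it returns in exactly 182 steps. Equivalently, the stationary distribution is uniform π_j = 1/182 for every state j, so by Kac's formula E[T_8] = 1/π_8 = 182.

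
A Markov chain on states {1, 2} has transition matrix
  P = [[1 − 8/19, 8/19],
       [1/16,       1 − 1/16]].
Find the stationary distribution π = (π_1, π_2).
π_1 = 19/147, π_2 = 128/147

Solve πP = π with π_1 + π_2 = 1. From πP = π: π_1 · (1 − 8/19) + π_2 · 1/16 = π_1 ⇒ π_2 · 1/16 = π_1 · 8/19 ⇒ π_2/π_1 = (8/19)/(1/16) = 128/19. Together with π_1 + π_2 = 1:
  π_1 = (1/16)/(8/19 + 1/16) = (1/16)/(147/304) = 19/147,
  π_2 = (8/19)/(8/19 + 1/16) = (8/19)/(147/304) = 128/147.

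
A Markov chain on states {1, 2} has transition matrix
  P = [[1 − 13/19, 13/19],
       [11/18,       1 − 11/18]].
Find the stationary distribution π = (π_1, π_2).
π_1 = 209/443, π_2 = 234/443

Solve πP = π with π_1 + π_2 = 1. From πP = π: π_1 · (1 − 13/19) + π_2 · 11/18 = π_1 ⇒ π_2 · 11/18 = π_1 · 13/19 ⇒ π_2/π_1 = (13/19)/(11/18) = 234/209. Together with π_1 + π_2 = 1:
  π_1 = (11/18)/(13/19 + 11/18) = (11/18)/(443/342) = 209/443,
  π_2 = (13/19)/(13/19 + 11/18) = (13/19)/(443/342) = 234/443.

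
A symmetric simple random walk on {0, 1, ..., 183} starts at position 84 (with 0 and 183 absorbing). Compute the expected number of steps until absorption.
E[τ | X_0 = 84] = 8316

Let v_k = E[τ | X_0 = k]. Boundary: v_0 = v_183 = 0. Recurrence: v_k = 1 + (v_{k-1} + v_{k+1})/2 for 1 ≤ k ≤ 182. The particular solution to v_k − (v_{k-1} + v_{k+1})/2 = 1 is v_k = −k^2. Adding homogeneous solution A + B k and matching boundaries gives v_k = k (183 − k). Substituting k = 84: v_84 = 84 · 99 = 8316.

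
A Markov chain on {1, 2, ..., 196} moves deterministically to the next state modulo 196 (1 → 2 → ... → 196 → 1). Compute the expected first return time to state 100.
E[T_100 | X_0 = 100] = 196

The chain cycles deterministically, so starting at state 100 it returns in exactly 196 steps. Equivalently, the stationary distribution is uniform π_j = 1/196 for every state j, so by Kac's formula E[T_100] = 1/π_100 = 196.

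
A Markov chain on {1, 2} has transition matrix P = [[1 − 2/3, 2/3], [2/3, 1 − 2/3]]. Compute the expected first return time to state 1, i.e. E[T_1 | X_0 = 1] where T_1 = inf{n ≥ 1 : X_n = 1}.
E[T_1 | X_0 = 1] = 1/π_1 = 2

For an irreducible recurrent Markov chain with stationary distribution π, E[T_i | X_0 = i] = 1/π_i (Kac's formula). Here π_1 = (2/3)/(2/3 + 2/3) = (2/3)/(4/3) = 1/2, so E[T_1 | X_0 = 1] = 1/π_1 = (2/3 + 2/3)/(2/3) = (4/3)/(2/3) = 2.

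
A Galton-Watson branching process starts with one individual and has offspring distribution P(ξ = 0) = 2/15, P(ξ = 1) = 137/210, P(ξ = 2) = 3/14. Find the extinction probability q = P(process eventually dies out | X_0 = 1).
q = 28/45

The pgf is f(s) = 2/15 + 137/210·s + 3/14·s². The extinction probability q is the smallest fixed point of f in [0, 1]. Setting s = f(s):
  3/14·s² + (137/210 − 1)·s + 2/15 = 0
  3/14·s² − (2/15 + 3/14)·s + 2/15 = 0
which factors as (s − 1)·(3/14·s − 2/15) = 0, giving roots s = 1 and s = (2/15)/(3/14) = 28/45.
Mean offspring μ = 137/210 + 2·3/14 = 227/210 > 1 (supercritical), so q < 1. The extinction probability is the smaller root: q = (2/15)/(3/14) = 28/45.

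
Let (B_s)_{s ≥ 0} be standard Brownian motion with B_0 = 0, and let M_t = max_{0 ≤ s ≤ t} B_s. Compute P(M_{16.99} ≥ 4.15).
P(M_{16.99} ≥ 4.15) = 2·P(B_{16.99} ≥ 4.15) = 2(1 − Φ(4.15/√16.99)) ≈ 0.3140

By the reflection principle for Brownian motion, P(M_t ≥ a) = 2 · P(B_t ≥ a) for a ≥ 0. Since B_t ~ N(0, t), P(B_t ≥ 4.15) = 1 − Φ(4.15/√t) = 1 − Φ(4.15/√16.99) = 1 − Φ(1.0068). So
  P(M_{16.99} ≥ 4.15) = 2(1 − Φ(1.0068)) ≈ 0.3140.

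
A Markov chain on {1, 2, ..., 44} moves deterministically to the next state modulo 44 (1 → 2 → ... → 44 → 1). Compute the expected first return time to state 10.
E[T_10 | X_0 = 10] = 44

The chain cycles deterministically, so starting at state 10 it returns in exactly 44 steps. Equivalently, the stationary distribution is uniform π_j = 1/44 for every state j, so by Kac's formula E[T_10] = 1/π_10 = 44.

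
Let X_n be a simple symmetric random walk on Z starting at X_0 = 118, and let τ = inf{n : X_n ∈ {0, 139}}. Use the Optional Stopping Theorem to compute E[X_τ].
E[X_τ] = 118

X_n is a martingale and τ is a bounded-mean stopping time (indeed τ is finite a.s. with bounded expectation since the walk is in a bounded region). By the OST, E[X_τ] = E[X_0] = 118. Equivalently: E[X_τ] = 139 · P(hit 139 first) + 0 · P(hit 0 first) = 139 · (118/139) = 118.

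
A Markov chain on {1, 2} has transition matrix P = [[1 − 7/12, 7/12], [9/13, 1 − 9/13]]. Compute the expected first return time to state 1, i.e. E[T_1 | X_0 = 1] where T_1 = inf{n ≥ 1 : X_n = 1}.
E[T_1 | X_0 = 1] = 1/π_1 = 199/108

For an irreducible recurrent Markov chain with stationary distribution π, E[T_i | X_0 = i] = 1/π_i (Kac's formula). Here π_1 = (9/13)/(7/12 + 9/13) = (9/13)/(199/156) = 108/199, so E[T_1 | X_0 = 1] = 1/π_1 = (7/12 + 9/13)/(9/13) = (199/156)/(9/13) = 199/108.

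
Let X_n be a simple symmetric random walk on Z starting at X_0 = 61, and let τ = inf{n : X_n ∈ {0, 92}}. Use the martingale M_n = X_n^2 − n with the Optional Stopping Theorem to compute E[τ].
E[τ] = 1891

M_n = X_n^2 − n is a martingale (since E[X_{n+1}^2 | F_n] = X_n^2 + 1). By OST (τ has finite mean in a bounded region), E[M_τ] = E[M_0] = X_0^2 − 0 = 61^2 = 3721. Also E[M_τ] = E[X_τ^2] − E[τ]. The walk exits at 0 or 92, with P(hit 92 first) = 61/92, so E[X_τ^2] = 92^2 · 61/92 + 0 = 5612. Thus E[τ] = E[X_τ^2] − E[M_τ] = 5612 − 3721 = 1891 = 61(92 − 61) = 1891.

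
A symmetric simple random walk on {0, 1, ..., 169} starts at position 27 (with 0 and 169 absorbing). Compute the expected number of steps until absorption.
E[τ | X_0 = 27] = 3834

Let v_k = E[τ | X_0 = k]. Boundary: v_0 = v_169 = 0. Recurrence: v_k = 1 + (v_{k-1} + v_{k+1})/2 for 1 ≤ k ≤ 168. The particular solution to v_k − (v_{k-1} + v_{k+1})/2 = 1 is v_k = −k^2. Adding homogeneous solution A + B k and matching boundaries gives v_k = k (169 − k). Substituting k = 27: v_27 = 27 · 142 = 3834.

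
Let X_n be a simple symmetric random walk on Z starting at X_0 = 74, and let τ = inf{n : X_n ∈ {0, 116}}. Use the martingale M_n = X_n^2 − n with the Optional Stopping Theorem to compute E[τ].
E[τ] = 3108

M_n = X_n^2 − n is a martingale (since E[X_{n+1}^2 | F_n] = X_n^2 + 1). By OST (τ has finite mean in a bounded region), E[M_τ] = E[M_0] = X_0^2 − 0 = 74^2 = 5476. Also E[M_τ] = E[X_τ^2] − E[τ]. The walk exits at 0 or 116, with P(hit 116 first) = 74/116, so E[X_τ^2] = 116^2 · 74/116 + 0 = 8584. Thus E[τ] = E[X_τ^2] − E[M_τ] = 8584 − 5476 = 3108 = 74(116 − 74) = 3108.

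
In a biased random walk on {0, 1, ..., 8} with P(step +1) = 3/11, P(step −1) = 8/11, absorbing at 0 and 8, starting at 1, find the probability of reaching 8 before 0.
P(hit 8 before 0) = (1 − (8/3)^1) / (1 − (8/3)^8) = 2187/3354131

Let u_k denote P(reach 8 before 0 | start at k). Boundary: u_0 = 0, u_8 = 1. Recurrence: u_k = 3/11·u_{k+1} + 8/11·u_{k-1} for 1 ≤ k ≤ 7. Try u_k = A + B·r^k with r = q/p = (8/11)/(3/11) = 8/3. Substitution satisfies the recurrence; boundary conditions give:
  u_k = (1 − r^k) / (1 − r^N) = (1 − (8/3)^1) / (1 − (8/3)^8) = 2187/3354131.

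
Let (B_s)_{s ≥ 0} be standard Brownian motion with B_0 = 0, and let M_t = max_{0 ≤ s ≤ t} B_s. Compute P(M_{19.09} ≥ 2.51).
P(M_{19.09} ≥ 2.51) = 2·P(B_{19.09} ≥ 2.51) = 2(1 − Φ(2.51/√19.09)) ≈ 0.5656

By the reflection principle for Brownian motion, P(M_t ≥ a) = 2 · P(B_t ≥ a) for a ≥ 0. Since B_t ~ N(0, t), P(B_t ≥ 2.51) = 1 − Φ(2.51/√t) = 1 − Φ(2.51/√19.09) = 1 − Φ(0.5745). So
  P(M_{19.09} ≥ 2.51) = 2(1 − Φ(0.5745)) ≈ 0.5656.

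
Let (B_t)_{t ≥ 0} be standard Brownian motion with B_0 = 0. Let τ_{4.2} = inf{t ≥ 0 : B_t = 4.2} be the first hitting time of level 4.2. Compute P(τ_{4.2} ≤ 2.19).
P(τ_{4.2} ≤ 2.19) = 2(1 − Φ(4.2/√2.19)) = 2(1 − Φ(2.8381)) ≈ 0.0045

By the reflection principle for standard BM, P(τ_b ≤ t) = 2 · P(B_t ≥ b). Since B_t ~ N(0, t), P(B_t ≥ 4.2) = 1 − Φ(4.2/√t) = 1 − Φ(4.2/√2.19) = 1 − Φ(2.8381) ≈ 0.00227. Doubling: P(τ_{4.2} ≤ 2.19) ≈ 2 · 0.00227 = 0.00454 ≈ 0.0045.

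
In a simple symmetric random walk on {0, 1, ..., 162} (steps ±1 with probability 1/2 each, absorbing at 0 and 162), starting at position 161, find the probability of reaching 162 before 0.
P(hit 162 before 0) = 161/162

Let u_k = P(hit 162 before 0 | start at k). Then u_0 = 0, u_162 = 1, and u_k = u_{k-1}/2 + u_{k+1}/2 for 1 ≤ k ≤ 161. This harmonic recurrence is solved by u_k = k/162, giving u_161 = 161/162.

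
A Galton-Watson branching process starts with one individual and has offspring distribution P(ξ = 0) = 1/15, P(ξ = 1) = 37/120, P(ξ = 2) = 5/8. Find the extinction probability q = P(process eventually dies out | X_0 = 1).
q = 8/75

The pgf is f(s) = 1/15 + 37/120·s + 5/8·s². The extinction probability q is the smallest fixed point of f in [0, 1]. Setting s = f(s):
  5/8·s² + (37/120 − 1)·s + 1/15 = 0
  5/8·s² − (1/15 + 5/8)·s + 1/15 = 0
which factors as (s − 1)·(5/8·s − 1/15) = 0, giving roots s = 1 and s = (1/15)/(5/8) = 8/75.
Mean offspring μ = 37/120 + 2·5/8 = 187/120 > 1 (supercritical), so q < 1. The extinction probability is the smaller root: q = (1/15)/(5/8) = 8/75.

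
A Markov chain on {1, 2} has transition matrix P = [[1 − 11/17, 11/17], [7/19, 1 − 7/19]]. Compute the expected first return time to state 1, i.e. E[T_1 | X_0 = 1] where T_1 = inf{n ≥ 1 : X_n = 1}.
E[T_1 | X_0 = 1] = 1/π_1 = 328/119

For an irreducible recurrent Markov chain with stationary distribution π, E[T_i | X_0 = i] = 1/π_i (Kac's formula). Here π_1 = (7/19)/(11/17 + 7/19) = (7/19)/(328/323) = 119/328, so E[T_1 | X_0 = 1] = 1/π_1 = (11/17 + 7/19)/(7/19) = (328/323)/(7/19) = 328/119.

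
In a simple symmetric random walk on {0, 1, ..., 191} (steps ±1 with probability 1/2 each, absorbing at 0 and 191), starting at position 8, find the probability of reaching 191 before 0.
P(hit 191 before 0) = 8/191

Let u_k = P(hit 191 before 0 | start at k). Then u_0 = 0, u_191 = 1, and u_k = u_{k-1}/2 + u_{k+1}/2 for 1 ≤ k ≤ 190. This harmonic recurrence is solved by u_k = k/191, giving u_8 = 8/191.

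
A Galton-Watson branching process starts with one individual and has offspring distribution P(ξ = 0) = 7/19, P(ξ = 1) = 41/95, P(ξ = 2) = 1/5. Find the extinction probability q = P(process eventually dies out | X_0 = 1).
q = 1

Mean offspring μ = 0·7/19 + 1·41/95 + 2·1/5 = 79/95 ≤ 1. For μ ≤ 1 with offspring not concentrated at 1, the Galton-Watson process goes extinct almost surely, so q = 1.
(Algebraic check: The pgf is f(s) = 7/19 + 41/95·s + 1/5·s². The extinction probability q is the smallest fixed point of f in [0, 1]. Setting s = f(s):
  1/5·s² + (41/95 − 1)·s + 7/19 = 0
  1/5·s² − (7/19 + 1/5)·s + 7/19 = 0
which factors as (s − 1)·(1/5·s − 7/19) = 0, giving roots s = 1 and s = (7/19)/(1/5) = 35/19. Since 35/19 ≥ 1, the smallest root in [0, 1] is s = 1.)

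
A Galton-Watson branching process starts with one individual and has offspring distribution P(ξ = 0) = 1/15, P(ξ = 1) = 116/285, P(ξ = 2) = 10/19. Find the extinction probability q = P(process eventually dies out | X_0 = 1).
q = 19/150

The pgf is f(s) = 1/15 + 116/285·s + 10/19·s². The extinction probability q is the smallest fixed point of f in [0, 1]. Setting s = f(s):
  10/19·s² + (116/285 − 1)·s + 1/15 = 0
  10/19·s² − (1/15 + 10/19)·s + 1/15 = 0
which factors as (s − 1)·(10/19·s − 1/15) = 0, giving roots s = 1 and s = (1/15)/(10/19) = 19/150.
Mean offspring μ = 116/285 + 2·10/19 = 416/285 > 1 (supercritical), so q < 1. The extinction probability is the smaller root: q = (1/15)/(10/19) = 19/150.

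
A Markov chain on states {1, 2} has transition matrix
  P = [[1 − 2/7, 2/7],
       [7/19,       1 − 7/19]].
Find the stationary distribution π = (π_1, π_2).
π_1 = 49/87, π_2 = 38/87

Solve πP = π with π_1 + π_2 = 1. From πP = π: π_1 · (1 − 2/7) + π_2 · 7/19 = π_1 ⇒ π_2 · 7/19 = π_1 · 2/7 ⇒ π_2/π_1 = (2/7)/(7/19) = 38/49. Together with π_1 + π_2 = 1:
  π_1 = (7/19)/(2/7 + 7/19) = (7/19)/(87/133) = 49/87,
  π_2 = (2/7)/(2/7 + 7/19) = (2/7)/(87/133) = 38/87.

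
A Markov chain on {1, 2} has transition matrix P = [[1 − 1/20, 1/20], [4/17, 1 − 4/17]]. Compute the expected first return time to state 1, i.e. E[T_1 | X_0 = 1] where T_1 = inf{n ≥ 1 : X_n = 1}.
E[T_1 | X_0 = 1] = 1/π_1 = 97/80

For an irreducible recurrent Markov chain with stationary distribution π, E[T_i | X_0 = i] = 1/π_i (Kac's formula). Here π_1 = (4/17)/(1/20 + 4/17) = (4/17)/(97/340) = 80/97, so E[T_1 | X_0 = 1] = 1/π_1 = (1/20 + 4/17)/(4/17) = (97/340)/(4/17) = 97/80.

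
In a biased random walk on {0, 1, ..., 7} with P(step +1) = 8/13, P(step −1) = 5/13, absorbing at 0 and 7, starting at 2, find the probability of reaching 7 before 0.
P(hit 7 before 0) = (1 − (5/8)^2) / (1 − (5/8)^7) = 425984/673009

Let u_k denote P(reach 7 before 0 | start at k). Boundary: u_0 = 0, u_7 = 1. Recurrence: u_k = 8/13·u_{k+1} + 5/13·u_{k-1} for 1 ≤ k ≤ 6. Try u_k = A + B·r^k with r = q/p = (5/13)/(8/13) = 5/8. Substitution satisfies the recurrence; boundary conditions give:
  u_k = (1 − r^k) / (1 − r^N) = (1 − (5/8)^2) / (1 − (5/8)^7) = 425984/673009.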